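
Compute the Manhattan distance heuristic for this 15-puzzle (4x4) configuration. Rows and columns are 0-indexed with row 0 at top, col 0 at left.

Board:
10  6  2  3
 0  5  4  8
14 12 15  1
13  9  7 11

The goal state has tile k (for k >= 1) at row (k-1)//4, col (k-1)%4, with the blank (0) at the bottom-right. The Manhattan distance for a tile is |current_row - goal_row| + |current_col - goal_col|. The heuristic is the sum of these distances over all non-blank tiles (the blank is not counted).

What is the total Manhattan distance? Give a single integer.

Answer: 25

Derivation:
Tile 10: at (0,0), goal (2,1), distance |0-2|+|0-1| = 3
Tile 6: at (0,1), goal (1,1), distance |0-1|+|1-1| = 1
Tile 2: at (0,2), goal (0,1), distance |0-0|+|2-1| = 1
Tile 3: at (0,3), goal (0,2), distance |0-0|+|3-2| = 1
Tile 5: at (1,1), goal (1,0), distance |1-1|+|1-0| = 1
Tile 4: at (1,2), goal (0,3), distance |1-0|+|2-3| = 2
Tile 8: at (1,3), goal (1,3), distance |1-1|+|3-3| = 0
Tile 14: at (2,0), goal (3,1), distance |2-3|+|0-1| = 2
Tile 12: at (2,1), goal (2,3), distance |2-2|+|1-3| = 2
Tile 15: at (2,2), goal (3,2), distance |2-3|+|2-2| = 1
Tile 1: at (2,3), goal (0,0), distance |2-0|+|3-0| = 5
Tile 13: at (3,0), goal (3,0), distance |3-3|+|0-0| = 0
Tile 9: at (3,1), goal (2,0), distance |3-2|+|1-0| = 2
Tile 7: at (3,2), goal (1,2), distance |3-1|+|2-2| = 2
Tile 11: at (3,3), goal (2,2), distance |3-2|+|3-2| = 2
Sum: 3 + 1 + 1 + 1 + 1 + 2 + 0 + 2 + 2 + 1 + 5 + 0 + 2 + 2 + 2 = 25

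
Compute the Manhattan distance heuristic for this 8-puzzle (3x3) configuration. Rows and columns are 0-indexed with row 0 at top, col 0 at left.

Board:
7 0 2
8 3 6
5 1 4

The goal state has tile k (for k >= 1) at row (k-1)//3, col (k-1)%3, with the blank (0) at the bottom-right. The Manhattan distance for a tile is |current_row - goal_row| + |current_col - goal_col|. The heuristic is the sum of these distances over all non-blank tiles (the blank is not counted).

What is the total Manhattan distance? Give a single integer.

Answer: 15

Derivation:
Tile 7: at (0,0), goal (2,0), distance |0-2|+|0-0| = 2
Tile 2: at (0,2), goal (0,1), distance |0-0|+|2-1| = 1
Tile 8: at (1,0), goal (2,1), distance |1-2|+|0-1| = 2
Tile 3: at (1,1), goal (0,2), distance |1-0|+|1-2| = 2
Tile 6: at (1,2), goal (1,2), distance |1-1|+|2-2| = 0
Tile 5: at (2,0), goal (1,1), distance |2-1|+|0-1| = 2
Tile 1: at (2,1), goal (0,0), distance |2-0|+|1-0| = 3
Tile 4: at (2,2), goal (1,0), distance |2-1|+|2-0| = 3
Sum: 2 + 1 + 2 + 2 + 0 + 2 + 3 + 3 = 15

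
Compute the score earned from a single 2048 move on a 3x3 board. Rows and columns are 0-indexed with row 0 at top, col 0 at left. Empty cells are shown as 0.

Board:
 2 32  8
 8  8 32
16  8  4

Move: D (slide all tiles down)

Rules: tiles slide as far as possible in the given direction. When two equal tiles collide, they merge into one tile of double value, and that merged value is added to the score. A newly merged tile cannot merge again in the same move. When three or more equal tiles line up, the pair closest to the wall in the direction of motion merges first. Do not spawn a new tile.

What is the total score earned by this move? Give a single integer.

Answer: 16

Derivation:
Slide down:
col 0: [2, 8, 16] -> [2, 8, 16]  score +0 (running 0)
col 1: [32, 8, 8] -> [0, 32, 16]  score +16 (running 16)
col 2: [8, 32, 4] -> [8, 32, 4]  score +0 (running 16)
Board after move:
 2  0  8
 8 32 32
16 16  4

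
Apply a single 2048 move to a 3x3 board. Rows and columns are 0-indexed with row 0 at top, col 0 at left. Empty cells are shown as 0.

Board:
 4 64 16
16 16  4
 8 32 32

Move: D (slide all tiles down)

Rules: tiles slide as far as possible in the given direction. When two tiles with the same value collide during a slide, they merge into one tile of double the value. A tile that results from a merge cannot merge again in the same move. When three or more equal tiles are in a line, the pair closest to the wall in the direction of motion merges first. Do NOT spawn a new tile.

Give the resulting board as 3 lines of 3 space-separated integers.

Answer:  4 64 16
16 16  4
 8 32 32

Derivation:
Slide down:
col 0: [4, 16, 8] -> [4, 16, 8]
col 1: [64, 16, 32] -> [64, 16, 32]
col 2: [16, 4, 32] -> [16, 4, 32]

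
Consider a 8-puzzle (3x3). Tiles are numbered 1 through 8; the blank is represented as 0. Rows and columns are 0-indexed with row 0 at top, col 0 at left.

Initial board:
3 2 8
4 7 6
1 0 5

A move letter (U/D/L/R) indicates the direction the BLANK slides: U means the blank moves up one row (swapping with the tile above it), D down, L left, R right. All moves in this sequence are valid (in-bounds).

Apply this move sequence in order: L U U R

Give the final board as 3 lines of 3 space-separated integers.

Answer: 2 0 8
3 7 6
4 1 5

Derivation:
After move 1 (L):
3 2 8
4 7 6
0 1 5

After move 2 (U):
3 2 8
0 7 6
4 1 5

After move 3 (U):
0 2 8
3 7 6
4 1 5

After move 4 (R):
2 0 8
3 7 6
4 1 5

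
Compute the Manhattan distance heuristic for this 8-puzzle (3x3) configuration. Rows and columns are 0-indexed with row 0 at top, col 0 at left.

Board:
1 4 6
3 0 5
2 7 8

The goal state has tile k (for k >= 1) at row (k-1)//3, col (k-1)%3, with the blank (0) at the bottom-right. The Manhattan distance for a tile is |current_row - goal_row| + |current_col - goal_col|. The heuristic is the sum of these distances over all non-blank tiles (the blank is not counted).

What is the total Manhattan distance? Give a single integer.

Answer: 12

Derivation:
Tile 1: at (0,0), goal (0,0), distance |0-0|+|0-0| = 0
Tile 4: at (0,1), goal (1,0), distance |0-1|+|1-0| = 2
Tile 6: at (0,2), goal (1,2), distance |0-1|+|2-2| = 1
Tile 3: at (1,0), goal (0,2), distance |1-0|+|0-2| = 3
Tile 5: at (1,2), goal (1,1), distance |1-1|+|2-1| = 1
Tile 2: at (2,0), goal (0,1), distance |2-0|+|0-1| = 3
Tile 7: at (2,1), goal (2,0), distance |2-2|+|1-0| = 1
Tile 8: at (2,2), goal (2,1), distance |2-2|+|2-1| = 1
Sum: 0 + 2 + 1 + 3 + 1 + 3 + 1 + 1 = 12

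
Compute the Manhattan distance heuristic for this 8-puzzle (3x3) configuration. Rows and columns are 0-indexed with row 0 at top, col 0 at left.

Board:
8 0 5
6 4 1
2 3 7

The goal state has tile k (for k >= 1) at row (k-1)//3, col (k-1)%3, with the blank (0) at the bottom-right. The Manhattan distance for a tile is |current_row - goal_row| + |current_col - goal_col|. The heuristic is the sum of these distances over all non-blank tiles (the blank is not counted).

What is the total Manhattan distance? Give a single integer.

Tile 8: (0,0)->(2,1) = 3
Tile 5: (0,2)->(1,1) = 2
Tile 6: (1,0)->(1,2) = 2
Tile 4: (1,1)->(1,0) = 1
Tile 1: (1,2)->(0,0) = 3
Tile 2: (2,0)->(0,1) = 3
Tile 3: (2,1)->(0,2) = 3
Tile 7: (2,2)->(2,0) = 2
Sum: 3 + 2 + 2 + 1 + 3 + 3 + 3 + 2 = 19

Answer: 19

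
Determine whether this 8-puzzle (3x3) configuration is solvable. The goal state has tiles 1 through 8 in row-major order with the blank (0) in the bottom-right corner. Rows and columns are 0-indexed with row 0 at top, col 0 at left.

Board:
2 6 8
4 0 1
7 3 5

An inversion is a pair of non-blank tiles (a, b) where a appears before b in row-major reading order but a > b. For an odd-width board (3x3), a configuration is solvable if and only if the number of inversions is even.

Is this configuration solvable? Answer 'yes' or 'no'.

Answer: yes

Derivation:
Inversions (pairs i<j in row-major order where tile[i] > tile[j] > 0): 14
14 is even, so the puzzle is solvable.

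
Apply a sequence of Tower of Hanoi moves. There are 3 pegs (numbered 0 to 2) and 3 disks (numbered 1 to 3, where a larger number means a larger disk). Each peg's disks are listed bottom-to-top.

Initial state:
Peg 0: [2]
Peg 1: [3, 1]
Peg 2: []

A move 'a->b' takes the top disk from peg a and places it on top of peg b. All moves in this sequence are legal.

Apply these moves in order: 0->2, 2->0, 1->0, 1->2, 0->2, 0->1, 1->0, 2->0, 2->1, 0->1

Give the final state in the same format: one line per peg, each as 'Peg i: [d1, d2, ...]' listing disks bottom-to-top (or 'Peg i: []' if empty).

After move 1 (0->2):
Peg 0: []
Peg 1: [3, 1]
Peg 2: [2]

After move 2 (2->0):
Peg 0: [2]
Peg 1: [3, 1]
Peg 2: []

After move 3 (1->0):
Peg 0: [2, 1]
Peg 1: [3]
Peg 2: []

After move 4 (1->2):
Peg 0: [2, 1]
Peg 1: []
Peg 2: [3]

After move 5 (0->2):
Peg 0: [2]
Peg 1: []
Peg 2: [3, 1]

After move 6 (0->1):
Peg 0: []
Peg 1: [2]
Peg 2: [3, 1]

After move 7 (1->0):
Peg 0: [2]
Peg 1: []
Peg 2: [3, 1]

After move 8 (2->0):
Peg 0: [2, 1]
Peg 1: []
Peg 2: [3]

After move 9 (2->1):
Peg 0: [2, 1]
Peg 1: [3]
Peg 2: []

After move 10 (0->1):
Peg 0: [2]
Peg 1: [3, 1]
Peg 2: []

Answer: Peg 0: [2]
Peg 1: [3, 1]
Peg 2: []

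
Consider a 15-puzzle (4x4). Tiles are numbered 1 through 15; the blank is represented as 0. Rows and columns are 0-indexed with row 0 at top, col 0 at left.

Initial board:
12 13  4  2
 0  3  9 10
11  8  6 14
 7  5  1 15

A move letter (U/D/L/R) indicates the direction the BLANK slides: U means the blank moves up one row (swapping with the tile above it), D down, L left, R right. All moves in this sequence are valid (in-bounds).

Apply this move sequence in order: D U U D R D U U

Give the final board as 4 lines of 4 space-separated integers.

After move 1 (D):
12 13  4  2
11  3  9 10
 0  8  6 14
 7  5  1 15

After move 2 (U):
12 13  4  2
 0  3  9 10
11  8  6 14
 7  5  1 15

After move 3 (U):
 0 13  4  2
12  3  9 10
11  8  6 14
 7  5  1 15

After move 4 (D):
12 13  4  2
 0  3  9 10
11  8  6 14
 7  5  1 15

After move 5 (R):
12 13  4  2
 3  0  9 10
11  8  6 14
 7  5  1 15

After move 6 (D):
12 13  4  2
 3  8  9 10
11  0  6 14
 7  5  1 15

After move 7 (U):
12 13  4  2
 3  0  9 10
11  8  6 14
 7  5  1 15

After move 8 (U):
12  0  4  2
 3 13  9 10
11  8  6 14
 7  5  1 15

Answer: 12  0  4  2
 3 13  9 10
11  8  6 14
 7  5  1 15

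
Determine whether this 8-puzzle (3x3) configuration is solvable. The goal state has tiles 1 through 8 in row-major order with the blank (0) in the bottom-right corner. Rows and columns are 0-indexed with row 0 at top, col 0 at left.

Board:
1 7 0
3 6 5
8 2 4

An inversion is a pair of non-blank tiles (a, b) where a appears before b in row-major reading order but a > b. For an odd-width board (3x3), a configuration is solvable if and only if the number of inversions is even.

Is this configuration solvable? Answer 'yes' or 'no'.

Answer: no

Derivation:
Inversions (pairs i<j in row-major order where tile[i] > tile[j] > 0): 13
13 is odd, so the puzzle is not solvable.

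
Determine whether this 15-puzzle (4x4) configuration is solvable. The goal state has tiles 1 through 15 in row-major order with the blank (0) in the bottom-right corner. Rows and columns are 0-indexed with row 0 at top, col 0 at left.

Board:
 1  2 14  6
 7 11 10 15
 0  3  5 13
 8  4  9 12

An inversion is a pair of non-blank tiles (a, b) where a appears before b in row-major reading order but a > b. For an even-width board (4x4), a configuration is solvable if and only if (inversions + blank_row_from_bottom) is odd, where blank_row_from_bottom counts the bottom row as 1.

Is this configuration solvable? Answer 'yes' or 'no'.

Answer: yes

Derivation:
Inversions: 41
Blank is in row 2 (0-indexed from top), which is row 2 counting from the bottom (bottom = 1).
41 + 2 = 43, which is odd, so the puzzle is solvable.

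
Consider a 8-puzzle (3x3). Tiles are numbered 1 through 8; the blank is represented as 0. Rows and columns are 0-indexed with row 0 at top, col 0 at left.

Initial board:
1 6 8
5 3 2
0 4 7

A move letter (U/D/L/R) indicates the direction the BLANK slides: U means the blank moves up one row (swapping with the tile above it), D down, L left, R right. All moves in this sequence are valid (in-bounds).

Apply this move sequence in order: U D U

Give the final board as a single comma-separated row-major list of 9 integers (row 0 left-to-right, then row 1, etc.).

Answer: 1, 6, 8, 0, 3, 2, 5, 4, 7

Derivation:
After move 1 (U):
1 6 8
0 3 2
5 4 7

After move 2 (D):
1 6 8
5 3 2
0 4 7

After move 3 (U):
1 6 8
0 3 2
5 4 7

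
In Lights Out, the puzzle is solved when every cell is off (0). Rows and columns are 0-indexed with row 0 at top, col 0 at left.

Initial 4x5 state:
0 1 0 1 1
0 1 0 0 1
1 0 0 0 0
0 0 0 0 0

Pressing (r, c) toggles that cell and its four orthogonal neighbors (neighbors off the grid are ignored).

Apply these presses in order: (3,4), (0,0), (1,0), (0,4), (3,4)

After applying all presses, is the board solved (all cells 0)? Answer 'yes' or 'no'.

After press 1 at (3,4):
0 1 0 1 1
0 1 0 0 1
1 0 0 0 1
0 0 0 1 1

After press 2 at (0,0):
1 0 0 1 1
1 1 0 0 1
1 0 0 0 1
0 0 0 1 1

After press 3 at (1,0):
0 0 0 1 1
0 0 0 0 1
0 0 0 0 1
0 0 0 1 1

After press 4 at (0,4):
0 0 0 0 0
0 0 0 0 0
0 0 0 0 1
0 0 0 1 1

After press 5 at (3,4):
0 0 0 0 0
0 0 0 0 0
0 0 0 0 0
0 0 0 0 0

Lights still on: 0

Answer: yes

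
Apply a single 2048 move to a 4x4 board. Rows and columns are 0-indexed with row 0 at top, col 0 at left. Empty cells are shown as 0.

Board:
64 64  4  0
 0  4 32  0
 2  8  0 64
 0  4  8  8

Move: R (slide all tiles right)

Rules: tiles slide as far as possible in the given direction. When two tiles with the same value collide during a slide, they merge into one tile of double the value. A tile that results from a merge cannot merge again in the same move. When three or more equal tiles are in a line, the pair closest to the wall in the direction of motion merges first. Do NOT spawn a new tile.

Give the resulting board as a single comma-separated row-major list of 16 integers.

Answer: 0, 0, 128, 4, 0, 0, 4, 32, 0, 2, 8, 64, 0, 0, 4, 16

Derivation:
Slide right:
row 0: [64, 64, 4, 0] -> [0, 0, 128, 4]
row 1: [0, 4, 32, 0] -> [0, 0, 4, 32]
row 2: [2, 8, 0, 64] -> [0, 2, 8, 64]
row 3: [0, 4, 8, 8] -> [0, 0, 4, 16]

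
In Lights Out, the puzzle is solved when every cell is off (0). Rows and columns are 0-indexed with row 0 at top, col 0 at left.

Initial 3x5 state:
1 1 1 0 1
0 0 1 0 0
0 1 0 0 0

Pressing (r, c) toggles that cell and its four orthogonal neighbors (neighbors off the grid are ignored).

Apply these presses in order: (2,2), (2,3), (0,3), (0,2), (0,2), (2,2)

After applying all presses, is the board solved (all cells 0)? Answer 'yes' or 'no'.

After press 1 at (2,2):
1 1 1 0 1
0 0 0 0 0
0 0 1 1 0

After press 2 at (2,3):
1 1 1 0 1
0 0 0 1 0
0 0 0 0 1

After press 3 at (0,3):
1 1 0 1 0
0 0 0 0 0
0 0 0 0 1

After press 4 at (0,2):
1 0 1 0 0
0 0 1 0 0
0 0 0 0 1

After press 5 at (0,2):
1 1 0 1 0
0 0 0 0 0
0 0 0 0 1

After press 6 at (2,2):
1 1 0 1 0
0 0 1 0 0
0 1 1 1 1

Lights still on: 8

Answer: no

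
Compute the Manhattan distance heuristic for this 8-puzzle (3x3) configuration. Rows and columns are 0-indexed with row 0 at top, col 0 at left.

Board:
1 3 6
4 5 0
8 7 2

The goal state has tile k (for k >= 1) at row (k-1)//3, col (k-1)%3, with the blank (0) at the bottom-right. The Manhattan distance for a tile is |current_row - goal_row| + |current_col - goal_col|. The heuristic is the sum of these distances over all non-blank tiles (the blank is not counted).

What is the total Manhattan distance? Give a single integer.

Tile 1: at (0,0), goal (0,0), distance |0-0|+|0-0| = 0
Tile 3: at (0,1), goal (0,2), distance |0-0|+|1-2| = 1
Tile 6: at (0,2), goal (1,2), distance |0-1|+|2-2| = 1
Tile 4: at (1,0), goal (1,0), distance |1-1|+|0-0| = 0
Tile 5: at (1,1), goal (1,1), distance |1-1|+|1-1| = 0
Tile 8: at (2,0), goal (2,1), distance |2-2|+|0-1| = 1
Tile 7: at (2,1), goal (2,0), distance |2-2|+|1-0| = 1
Tile 2: at (2,2), goal (0,1), distance |2-0|+|2-1| = 3
Sum: 0 + 1 + 1 + 0 + 0 + 1 + 1 + 3 = 7

Answer: 7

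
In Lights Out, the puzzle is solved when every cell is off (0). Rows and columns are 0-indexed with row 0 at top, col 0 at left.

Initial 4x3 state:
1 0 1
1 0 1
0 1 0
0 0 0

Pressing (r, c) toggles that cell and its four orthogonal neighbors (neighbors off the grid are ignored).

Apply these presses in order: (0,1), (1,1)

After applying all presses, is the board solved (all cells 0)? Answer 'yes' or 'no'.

Answer: yes

Derivation:
After press 1 at (0,1):
0 1 0
1 1 1
0 1 0
0 0 0

After press 2 at (1,1):
0 0 0
0 0 0
0 0 0
0 0 0

Lights still on: 0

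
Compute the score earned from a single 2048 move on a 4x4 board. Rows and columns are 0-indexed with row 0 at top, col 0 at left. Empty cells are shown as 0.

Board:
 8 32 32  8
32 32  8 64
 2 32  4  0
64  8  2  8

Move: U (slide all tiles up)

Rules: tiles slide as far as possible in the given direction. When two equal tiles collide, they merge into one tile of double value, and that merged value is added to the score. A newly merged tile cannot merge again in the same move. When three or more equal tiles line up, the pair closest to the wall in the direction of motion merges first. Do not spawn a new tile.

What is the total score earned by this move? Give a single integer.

Answer: 64

Derivation:
Slide up:
col 0: [8, 32, 2, 64] -> [8, 32, 2, 64]  score +0 (running 0)
col 1: [32, 32, 32, 8] -> [64, 32, 8, 0]  score +64 (running 64)
col 2: [32, 8, 4, 2] -> [32, 8, 4, 2]  score +0 (running 64)
col 3: [8, 64, 0, 8] -> [8, 64, 8, 0]  score +0 (running 64)
Board after move:
 8 64 32  8
32 32  8 64
 2  8  4  8
64  0  2  0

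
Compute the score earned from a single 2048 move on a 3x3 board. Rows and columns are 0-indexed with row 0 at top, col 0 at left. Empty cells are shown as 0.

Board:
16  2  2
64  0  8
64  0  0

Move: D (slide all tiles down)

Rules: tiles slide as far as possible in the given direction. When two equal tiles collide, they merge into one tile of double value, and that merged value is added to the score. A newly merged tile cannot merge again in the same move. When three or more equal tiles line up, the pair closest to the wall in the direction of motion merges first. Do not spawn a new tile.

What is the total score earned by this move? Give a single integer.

Slide down:
col 0: [16, 64, 64] -> [0, 16, 128]  score +128 (running 128)
col 1: [2, 0, 0] -> [0, 0, 2]  score +0 (running 128)
col 2: [2, 8, 0] -> [0, 2, 8]  score +0 (running 128)
Board after move:
  0   0   0
 16   0   2
128   2   8

Answer: 128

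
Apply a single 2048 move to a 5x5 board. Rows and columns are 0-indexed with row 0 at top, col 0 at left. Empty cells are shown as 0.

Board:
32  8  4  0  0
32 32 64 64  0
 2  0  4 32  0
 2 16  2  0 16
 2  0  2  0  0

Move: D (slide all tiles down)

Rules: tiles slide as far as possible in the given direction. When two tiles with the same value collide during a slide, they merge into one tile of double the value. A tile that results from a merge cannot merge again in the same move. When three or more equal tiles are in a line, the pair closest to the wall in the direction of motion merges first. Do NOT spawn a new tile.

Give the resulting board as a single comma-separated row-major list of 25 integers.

Answer: 0, 0, 0, 0, 0, 0, 0, 4, 0, 0, 64, 8, 64, 0, 0, 2, 32, 4, 64, 0, 4, 16, 4, 32, 16

Derivation:
Slide down:
col 0: [32, 32, 2, 2, 2] -> [0, 0, 64, 2, 4]
col 1: [8, 32, 0, 16, 0] -> [0, 0, 8, 32, 16]
col 2: [4, 64, 4, 2, 2] -> [0, 4, 64, 4, 4]
col 3: [0, 64, 32, 0, 0] -> [0, 0, 0, 64, 32]
col 4: [0, 0, 0, 16, 0] -> [0, 0, 0, 0, 16]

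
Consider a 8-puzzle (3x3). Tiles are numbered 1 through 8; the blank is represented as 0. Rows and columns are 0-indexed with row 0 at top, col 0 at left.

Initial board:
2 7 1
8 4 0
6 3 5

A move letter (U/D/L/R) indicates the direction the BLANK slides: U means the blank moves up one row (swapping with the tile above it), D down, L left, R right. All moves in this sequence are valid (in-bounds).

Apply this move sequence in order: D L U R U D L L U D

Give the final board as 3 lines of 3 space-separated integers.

After move 1 (D):
2 7 1
8 4 5
6 3 0

After move 2 (L):
2 7 1
8 4 5
6 0 3

After move 3 (U):
2 7 1
8 0 5
6 4 3

After move 4 (R):
2 7 1
8 5 0
6 4 3

After move 5 (U):
2 7 0
8 5 1
6 4 3

After move 6 (D):
2 7 1
8 5 0
6 4 3

After move 7 (L):
2 7 1
8 0 5
6 4 3

After move 8 (L):
2 7 1
0 8 5
6 4 3

After move 9 (U):
0 7 1
2 8 5
6 4 3

After move 10 (D):
2 7 1
0 8 5
6 4 3

Answer: 2 7 1
0 8 5
6 4 3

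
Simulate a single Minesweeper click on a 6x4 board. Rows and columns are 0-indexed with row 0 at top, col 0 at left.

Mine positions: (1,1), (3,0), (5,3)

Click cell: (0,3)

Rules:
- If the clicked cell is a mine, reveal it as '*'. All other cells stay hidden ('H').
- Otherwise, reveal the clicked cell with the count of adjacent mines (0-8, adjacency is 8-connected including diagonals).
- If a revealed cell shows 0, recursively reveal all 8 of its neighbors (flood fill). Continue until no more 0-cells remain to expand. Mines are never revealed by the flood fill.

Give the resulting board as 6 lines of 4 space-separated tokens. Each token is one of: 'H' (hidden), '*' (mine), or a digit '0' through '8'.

H H 1 0
H H 1 0
H 2 1 0
H 1 0 0
H 1 1 1
H H H H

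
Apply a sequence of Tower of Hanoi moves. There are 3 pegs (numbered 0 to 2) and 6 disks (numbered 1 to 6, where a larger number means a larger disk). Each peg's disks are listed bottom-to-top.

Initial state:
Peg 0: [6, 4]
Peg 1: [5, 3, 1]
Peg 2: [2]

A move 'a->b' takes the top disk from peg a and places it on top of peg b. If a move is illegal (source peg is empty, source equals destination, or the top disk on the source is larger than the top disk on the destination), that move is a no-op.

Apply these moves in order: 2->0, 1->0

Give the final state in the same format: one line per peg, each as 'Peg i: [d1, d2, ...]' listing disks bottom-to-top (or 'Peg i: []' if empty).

Answer: Peg 0: [6, 4, 2, 1]
Peg 1: [5, 3]
Peg 2: []

Derivation:
After move 1 (2->0):
Peg 0: [6, 4, 2]
Peg 1: [5, 3, 1]
Peg 2: []

After move 2 (1->0):
Peg 0: [6, 4, 2, 1]
Peg 1: [5, 3]
Peg 2: []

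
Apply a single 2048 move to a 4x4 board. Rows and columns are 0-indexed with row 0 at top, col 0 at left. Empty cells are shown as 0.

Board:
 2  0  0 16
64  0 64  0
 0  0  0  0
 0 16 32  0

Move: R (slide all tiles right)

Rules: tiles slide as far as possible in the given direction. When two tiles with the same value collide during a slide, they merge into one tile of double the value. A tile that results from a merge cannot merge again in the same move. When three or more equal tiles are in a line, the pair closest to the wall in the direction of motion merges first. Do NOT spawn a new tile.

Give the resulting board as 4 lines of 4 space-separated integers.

Answer:   0   0   2  16
  0   0   0 128
  0   0   0   0
  0   0  16  32

Derivation:
Slide right:
row 0: [2, 0, 0, 16] -> [0, 0, 2, 16]
row 1: [64, 0, 64, 0] -> [0, 0, 0, 128]
row 2: [0, 0, 0, 0] -> [0, 0, 0, 0]
row 3: [0, 16, 32, 0] -> [0, 0, 16, 32]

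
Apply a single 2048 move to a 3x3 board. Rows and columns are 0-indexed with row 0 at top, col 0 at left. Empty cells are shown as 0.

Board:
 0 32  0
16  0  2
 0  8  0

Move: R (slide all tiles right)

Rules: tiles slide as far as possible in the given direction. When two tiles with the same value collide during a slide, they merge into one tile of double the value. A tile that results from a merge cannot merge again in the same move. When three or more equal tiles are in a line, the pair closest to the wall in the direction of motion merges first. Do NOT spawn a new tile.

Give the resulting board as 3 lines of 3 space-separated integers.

Answer:  0  0 32
 0 16  2
 0  0  8

Derivation:
Slide right:
row 0: [0, 32, 0] -> [0, 0, 32]
row 1: [16, 0, 2] -> [0, 16, 2]
row 2: [0, 8, 0] -> [0, 0, 8]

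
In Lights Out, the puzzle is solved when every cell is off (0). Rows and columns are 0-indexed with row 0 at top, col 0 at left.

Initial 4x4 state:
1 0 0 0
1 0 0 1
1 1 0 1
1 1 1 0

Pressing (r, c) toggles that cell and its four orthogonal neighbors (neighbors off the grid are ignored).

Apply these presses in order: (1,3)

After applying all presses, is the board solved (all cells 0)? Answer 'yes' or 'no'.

After press 1 at (1,3):
1 0 0 1
1 0 1 0
1 1 0 0
1 1 1 0

Lights still on: 9

Answer: no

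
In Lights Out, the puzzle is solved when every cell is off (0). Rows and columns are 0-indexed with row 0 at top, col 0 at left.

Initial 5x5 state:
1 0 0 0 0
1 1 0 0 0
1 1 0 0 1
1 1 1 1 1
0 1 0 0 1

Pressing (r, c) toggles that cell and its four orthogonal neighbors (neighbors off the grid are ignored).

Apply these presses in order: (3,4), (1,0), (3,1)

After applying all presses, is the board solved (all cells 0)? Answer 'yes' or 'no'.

After press 1 at (3,4):
1 0 0 0 0
1 1 0 0 0
1 1 0 0 0
1 1 1 0 0
0 1 0 0 0

After press 2 at (1,0):
0 0 0 0 0
0 0 0 0 0
0 1 0 0 0
1 1 1 0 0
0 1 0 0 0

After press 3 at (3,1):
0 0 0 0 0
0 0 0 0 0
0 0 0 0 0
0 0 0 0 0
0 0 0 0 0

Lights still on: 0

Answer: yes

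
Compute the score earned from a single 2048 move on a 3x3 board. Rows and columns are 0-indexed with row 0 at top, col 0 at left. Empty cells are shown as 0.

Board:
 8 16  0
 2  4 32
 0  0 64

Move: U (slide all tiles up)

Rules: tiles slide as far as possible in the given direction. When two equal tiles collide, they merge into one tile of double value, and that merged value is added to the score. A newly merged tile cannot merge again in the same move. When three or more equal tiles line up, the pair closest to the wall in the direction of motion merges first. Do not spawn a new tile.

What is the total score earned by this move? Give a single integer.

Slide up:
col 0: [8, 2, 0] -> [8, 2, 0]  score +0 (running 0)
col 1: [16, 4, 0] -> [16, 4, 0]  score +0 (running 0)
col 2: [0, 32, 64] -> [32, 64, 0]  score +0 (running 0)
Board after move:
 8 16 32
 2  4 64
 0  0  0

Answer: 0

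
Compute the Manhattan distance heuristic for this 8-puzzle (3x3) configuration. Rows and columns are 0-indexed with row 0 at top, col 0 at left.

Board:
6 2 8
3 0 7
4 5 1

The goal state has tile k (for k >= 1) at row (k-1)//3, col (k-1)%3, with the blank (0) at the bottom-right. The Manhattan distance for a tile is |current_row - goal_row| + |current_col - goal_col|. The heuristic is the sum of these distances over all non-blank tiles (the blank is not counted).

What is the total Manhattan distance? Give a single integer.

Answer: 18

Derivation:
Tile 6: (0,0)->(1,2) = 3
Tile 2: (0,1)->(0,1) = 0
Tile 8: (0,2)->(2,1) = 3
Tile 3: (1,0)->(0,2) = 3
Tile 7: (1,2)->(2,0) = 3
Tile 4: (2,0)->(1,0) = 1
Tile 5: (2,1)->(1,1) = 1
Tile 1: (2,2)->(0,0) = 4
Sum: 3 + 0 + 3 + 3 + 3 + 1 + 1 + 4 = 18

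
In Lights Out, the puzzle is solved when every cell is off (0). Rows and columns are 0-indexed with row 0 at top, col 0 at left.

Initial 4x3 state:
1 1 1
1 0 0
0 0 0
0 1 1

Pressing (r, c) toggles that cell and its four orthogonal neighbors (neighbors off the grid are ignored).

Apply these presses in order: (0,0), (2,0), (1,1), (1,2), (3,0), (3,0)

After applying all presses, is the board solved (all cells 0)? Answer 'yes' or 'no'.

After press 1 at (0,0):
0 0 1
0 0 0
0 0 0
0 1 1

After press 2 at (2,0):
0 0 1
1 0 0
1 1 0
1 1 1

After press 3 at (1,1):
0 1 1
0 1 1
1 0 0
1 1 1

After press 4 at (1,2):
0 1 0
0 0 0
1 0 1
1 1 1

After press 5 at (3,0):
0 1 0
0 0 0
0 0 1
0 0 1

After press 6 at (3,0):
0 1 0
0 0 0
1 0 1
1 1 1

Lights still on: 6

Answer: no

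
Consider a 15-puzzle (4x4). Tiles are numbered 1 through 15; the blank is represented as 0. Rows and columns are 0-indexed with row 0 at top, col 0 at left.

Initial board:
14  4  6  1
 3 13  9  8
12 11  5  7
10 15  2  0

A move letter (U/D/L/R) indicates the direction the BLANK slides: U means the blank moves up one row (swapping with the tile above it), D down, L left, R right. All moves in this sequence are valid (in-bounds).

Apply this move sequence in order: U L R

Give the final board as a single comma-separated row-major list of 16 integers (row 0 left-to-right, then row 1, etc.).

Answer: 14, 4, 6, 1, 3, 13, 9, 8, 12, 11, 5, 0, 10, 15, 2, 7

Derivation:
After move 1 (U):
14  4  6  1
 3 13  9  8
12 11  5  0
10 15  2  7

After move 2 (L):
14  4  6  1
 3 13  9  8
12 11  0  5
10 15  2  7

After move 3 (R):
14  4  6  1
 3 13  9  8
12 11  5  0
10 15  2  7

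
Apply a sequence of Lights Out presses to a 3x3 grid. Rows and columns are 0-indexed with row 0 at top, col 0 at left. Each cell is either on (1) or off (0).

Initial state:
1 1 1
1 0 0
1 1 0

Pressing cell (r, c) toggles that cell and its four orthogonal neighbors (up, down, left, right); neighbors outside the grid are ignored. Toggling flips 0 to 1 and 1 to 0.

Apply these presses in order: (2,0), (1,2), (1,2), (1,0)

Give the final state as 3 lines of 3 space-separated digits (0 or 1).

Answer: 0 1 1
1 1 0
1 0 0

Derivation:
After press 1 at (2,0):
1 1 1
0 0 0
0 0 0

After press 2 at (1,2):
1 1 0
0 1 1
0 0 1

After press 3 at (1,2):
1 1 1
0 0 0
0 0 0

After press 4 at (1,0):
0 1 1
1 1 0
1 0 0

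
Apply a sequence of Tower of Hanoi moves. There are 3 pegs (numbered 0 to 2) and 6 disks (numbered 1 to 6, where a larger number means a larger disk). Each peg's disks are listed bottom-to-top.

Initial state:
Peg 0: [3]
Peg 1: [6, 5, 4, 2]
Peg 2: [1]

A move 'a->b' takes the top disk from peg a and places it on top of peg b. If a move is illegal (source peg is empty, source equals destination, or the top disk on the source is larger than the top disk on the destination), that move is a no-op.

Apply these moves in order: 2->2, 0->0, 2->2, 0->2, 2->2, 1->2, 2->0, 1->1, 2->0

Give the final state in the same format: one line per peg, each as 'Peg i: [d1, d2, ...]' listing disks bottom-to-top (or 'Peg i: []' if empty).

Answer: Peg 0: [3, 1]
Peg 1: [6, 5, 4, 2]
Peg 2: []

Derivation:
After move 1 (2->2):
Peg 0: [3]
Peg 1: [6, 5, 4, 2]
Peg 2: [1]

After move 2 (0->0):
Peg 0: [3]
Peg 1: [6, 5, 4, 2]
Peg 2: [1]

After move 3 (2->2):
Peg 0: [3]
Peg 1: [6, 5, 4, 2]
Peg 2: [1]

After move 4 (0->2):
Peg 0: [3]
Peg 1: [6, 5, 4, 2]
Peg 2: [1]

After move 5 (2->2):
Peg 0: [3]
Peg 1: [6, 5, 4, 2]
Peg 2: [1]

After move 6 (1->2):
Peg 0: [3]
Peg 1: [6, 5, 4, 2]
Peg 2: [1]

After move 7 (2->0):
Peg 0: [3, 1]
Peg 1: [6, 5, 4, 2]
Peg 2: []

After move 8 (1->1):
Peg 0: [3, 1]
Peg 1: [6, 5, 4, 2]
Peg 2: []

After move 9 (2->0):
Peg 0: [3, 1]
Peg 1: [6, 5, 4, 2]
Peg 2: []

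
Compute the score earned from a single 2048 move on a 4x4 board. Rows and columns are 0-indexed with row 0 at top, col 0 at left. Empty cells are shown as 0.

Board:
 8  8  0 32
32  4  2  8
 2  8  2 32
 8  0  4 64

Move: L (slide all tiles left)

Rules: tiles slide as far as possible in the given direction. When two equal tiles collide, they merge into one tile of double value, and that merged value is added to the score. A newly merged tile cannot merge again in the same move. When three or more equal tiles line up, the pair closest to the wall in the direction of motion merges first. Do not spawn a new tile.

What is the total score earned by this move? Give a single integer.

Answer: 16

Derivation:
Slide left:
row 0: [8, 8, 0, 32] -> [16, 32, 0, 0]  score +16 (running 16)
row 1: [32, 4, 2, 8] -> [32, 4, 2, 8]  score +0 (running 16)
row 2: [2, 8, 2, 32] -> [2, 8, 2, 32]  score +0 (running 16)
row 3: [8, 0, 4, 64] -> [8, 4, 64, 0]  score +0 (running 16)
Board after move:
16 32  0  0
32  4  2  8
 2  8  2 32
 8  4 64  0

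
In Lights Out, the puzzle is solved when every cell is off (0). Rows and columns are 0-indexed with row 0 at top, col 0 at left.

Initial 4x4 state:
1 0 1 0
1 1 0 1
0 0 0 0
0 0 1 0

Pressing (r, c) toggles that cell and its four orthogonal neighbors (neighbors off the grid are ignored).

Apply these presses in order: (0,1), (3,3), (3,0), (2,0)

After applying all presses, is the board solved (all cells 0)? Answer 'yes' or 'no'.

Answer: no

Derivation:
After press 1 at (0,1):
0 1 0 0
1 0 0 1
0 0 0 0
0 0 1 0

After press 2 at (3,3):
0 1 0 0
1 0 0 1
0 0 0 1
0 0 0 1

After press 3 at (3,0):
0 1 0 0
1 0 0 1
1 0 0 1
1 1 0 1

After press 4 at (2,0):
0 1 0 0
0 0 0 1
0 1 0 1
0 1 0 1

Lights still on: 6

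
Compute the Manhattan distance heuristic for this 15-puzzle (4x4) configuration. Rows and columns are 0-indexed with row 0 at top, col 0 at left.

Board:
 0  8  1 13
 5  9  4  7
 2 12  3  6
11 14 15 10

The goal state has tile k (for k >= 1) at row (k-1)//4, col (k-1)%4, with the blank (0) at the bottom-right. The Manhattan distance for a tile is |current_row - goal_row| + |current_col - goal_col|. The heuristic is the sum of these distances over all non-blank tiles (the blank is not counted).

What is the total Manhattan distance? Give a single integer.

Answer: 32

Derivation:
Tile 8: at (0,1), goal (1,3), distance |0-1|+|1-3| = 3
Tile 1: at (0,2), goal (0,0), distance |0-0|+|2-0| = 2
Tile 13: at (0,3), goal (3,0), distance |0-3|+|3-0| = 6
Tile 5: at (1,0), goal (1,0), distance |1-1|+|0-0| = 0
Tile 9: at (1,1), goal (2,0), distance |1-2|+|1-0| = 2
Tile 4: at (1,2), goal (0,3), distance |1-0|+|2-3| = 2
Tile 7: at (1,3), goal (1,2), distance |1-1|+|3-2| = 1
Tile 2: at (2,0), goal (0,1), distance |2-0|+|0-1| = 3
Tile 12: at (2,1), goal (2,3), distance |2-2|+|1-3| = 2
Tile 3: at (2,2), goal (0,2), distance |2-0|+|2-2| = 2
Tile 6: at (2,3), goal (1,1), distance |2-1|+|3-1| = 3
Tile 11: at (3,0), goal (2,2), distance |3-2|+|0-2| = 3
Tile 14: at (3,1), goal (3,1), distance |3-3|+|1-1| = 0
Tile 15: at (3,2), goal (3,2), distance |3-3|+|2-2| = 0
Tile 10: at (3,3), goal (2,1), distance |3-2|+|3-1| = 3
Sum: 3 + 2 + 6 + 0 + 2 + 2 + 1 + 3 + 2 + 2 + 3 + 3 + 0 + 0 + 3 = 32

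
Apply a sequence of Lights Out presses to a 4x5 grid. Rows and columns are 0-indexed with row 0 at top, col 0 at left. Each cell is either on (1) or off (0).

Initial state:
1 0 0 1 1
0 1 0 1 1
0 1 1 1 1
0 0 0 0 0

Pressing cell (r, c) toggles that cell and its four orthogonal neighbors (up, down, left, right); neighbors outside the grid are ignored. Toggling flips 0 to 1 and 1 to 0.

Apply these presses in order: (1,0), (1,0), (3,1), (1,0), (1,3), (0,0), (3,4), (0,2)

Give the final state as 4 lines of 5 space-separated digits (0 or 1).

Answer: 1 0 1 1 1
0 0 0 0 0
1 0 1 0 0
1 1 1 1 1

Derivation:
After press 1 at (1,0):
0 0 0 1 1
1 0 0 1 1
1 1 1 1 1
0 0 0 0 0

After press 2 at (1,0):
1 0 0 1 1
0 1 0 1 1
0 1 1 1 1
0 0 0 0 0

After press 3 at (3,1):
1 0 0 1 1
0 1 0 1 1
0 0 1 1 1
1 1 1 0 0

After press 4 at (1,0):
0 0 0 1 1
1 0 0 1 1
1 0 1 1 1
1 1 1 0 0

After press 5 at (1,3):
0 0 0 0 1
1 0 1 0 0
1 0 1 0 1
1 1 1 0 0

After press 6 at (0,0):
1 1 0 0 1
0 0 1 0 0
1 0 1 0 1
1 1 1 0 0

After press 7 at (3,4):
1 1 0 0 1
0 0 1 0 0
1 0 1 0 0
1 1 1 1 1

After press 8 at (0,2):
1 0 1 1 1
0 0 0 0 0
1 0 1 0 0
1 1 1 1 1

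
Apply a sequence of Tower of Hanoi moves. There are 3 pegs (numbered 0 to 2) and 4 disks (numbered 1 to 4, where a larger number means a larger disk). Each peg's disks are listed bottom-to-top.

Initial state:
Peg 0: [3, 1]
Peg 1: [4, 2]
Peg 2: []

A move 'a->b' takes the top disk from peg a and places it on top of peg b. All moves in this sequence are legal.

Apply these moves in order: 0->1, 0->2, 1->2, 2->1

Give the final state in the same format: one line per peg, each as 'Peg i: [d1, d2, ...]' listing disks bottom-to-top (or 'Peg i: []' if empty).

Answer: Peg 0: []
Peg 1: [4, 2, 1]
Peg 2: [3]

Derivation:
After move 1 (0->1):
Peg 0: [3]
Peg 1: [4, 2, 1]
Peg 2: []

After move 2 (0->2):
Peg 0: []
Peg 1: [4, 2, 1]
Peg 2: [3]

After move 3 (1->2):
Peg 0: []
Peg 1: [4, 2]
Peg 2: [3, 1]

After move 4 (2->1):
Peg 0: []
Peg 1: [4, 2, 1]
Peg 2: [3]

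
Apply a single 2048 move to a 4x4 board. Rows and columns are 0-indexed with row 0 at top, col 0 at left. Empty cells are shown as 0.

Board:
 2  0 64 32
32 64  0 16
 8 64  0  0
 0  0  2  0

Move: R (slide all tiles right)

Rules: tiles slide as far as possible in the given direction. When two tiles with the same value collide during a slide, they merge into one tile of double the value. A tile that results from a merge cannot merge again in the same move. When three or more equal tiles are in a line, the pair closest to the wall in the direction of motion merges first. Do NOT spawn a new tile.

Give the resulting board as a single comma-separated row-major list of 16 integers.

Answer: 0, 2, 64, 32, 0, 32, 64, 16, 0, 0, 8, 64, 0, 0, 0, 2

Derivation:
Slide right:
row 0: [2, 0, 64, 32] -> [0, 2, 64, 32]
row 1: [32, 64, 0, 16] -> [0, 32, 64, 16]
row 2: [8, 64, 0, 0] -> [0, 0, 8, 64]
row 3: [0, 0, 2, 0] -> [0, 0, 0, 2]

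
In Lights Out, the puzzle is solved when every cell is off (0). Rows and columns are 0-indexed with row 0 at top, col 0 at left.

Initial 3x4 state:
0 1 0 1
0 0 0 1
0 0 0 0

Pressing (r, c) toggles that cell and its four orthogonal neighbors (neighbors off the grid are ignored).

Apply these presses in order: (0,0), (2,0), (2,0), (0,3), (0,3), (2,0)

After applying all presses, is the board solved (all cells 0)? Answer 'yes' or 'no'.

After press 1 at (0,0):
1 0 0 1
1 0 0 1
0 0 0 0

After press 2 at (2,0):
1 0 0 1
0 0 0 1
1 1 0 0

After press 3 at (2,0):
1 0 0 1
1 0 0 1
0 0 0 0

After press 4 at (0,3):
1 0 1 0
1 0 0 0
0 0 0 0

After press 5 at (0,3):
1 0 0 1
1 0 0 1
0 0 0 0

After press 6 at (2,0):
1 0 0 1
0 0 0 1
1 1 0 0

Lights still on: 5

Answer: no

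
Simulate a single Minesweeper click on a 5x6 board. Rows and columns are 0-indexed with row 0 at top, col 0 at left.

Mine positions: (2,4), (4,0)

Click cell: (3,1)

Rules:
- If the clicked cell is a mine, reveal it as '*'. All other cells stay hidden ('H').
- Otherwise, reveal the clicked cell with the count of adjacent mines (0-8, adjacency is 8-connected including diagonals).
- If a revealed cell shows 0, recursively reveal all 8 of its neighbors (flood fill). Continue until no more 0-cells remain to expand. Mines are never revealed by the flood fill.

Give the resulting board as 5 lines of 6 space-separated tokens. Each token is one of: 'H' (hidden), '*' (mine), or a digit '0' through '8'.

H H H H H H
H H H H H H
H H H H H H
H 1 H H H H
H H H H H H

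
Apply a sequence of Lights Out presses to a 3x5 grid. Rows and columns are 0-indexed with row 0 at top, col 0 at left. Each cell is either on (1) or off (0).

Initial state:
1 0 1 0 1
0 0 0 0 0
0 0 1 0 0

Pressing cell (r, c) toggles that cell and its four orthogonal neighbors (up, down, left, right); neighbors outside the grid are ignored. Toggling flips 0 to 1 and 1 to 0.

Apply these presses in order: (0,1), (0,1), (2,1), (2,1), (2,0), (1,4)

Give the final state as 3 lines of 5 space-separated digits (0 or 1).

Answer: 1 0 1 0 0
1 0 0 1 1
1 1 1 0 1

Derivation:
After press 1 at (0,1):
0 1 0 0 1
0 1 0 0 0
0 0 1 0 0

After press 2 at (0,1):
1 0 1 0 1
0 0 0 0 0
0 0 1 0 0

After press 3 at (2,1):
1 0 1 0 1
0 1 0 0 0
1 1 0 0 0

After press 4 at (2,1):
1 0 1 0 1
0 0 0 0 0
0 0 1 0 0

After press 5 at (2,0):
1 0 1 0 1
1 0 0 0 0
1 1 1 0 0

After press 6 at (1,4):
1 0 1 0 0
1 0 0 1 1
1 1 1 0 1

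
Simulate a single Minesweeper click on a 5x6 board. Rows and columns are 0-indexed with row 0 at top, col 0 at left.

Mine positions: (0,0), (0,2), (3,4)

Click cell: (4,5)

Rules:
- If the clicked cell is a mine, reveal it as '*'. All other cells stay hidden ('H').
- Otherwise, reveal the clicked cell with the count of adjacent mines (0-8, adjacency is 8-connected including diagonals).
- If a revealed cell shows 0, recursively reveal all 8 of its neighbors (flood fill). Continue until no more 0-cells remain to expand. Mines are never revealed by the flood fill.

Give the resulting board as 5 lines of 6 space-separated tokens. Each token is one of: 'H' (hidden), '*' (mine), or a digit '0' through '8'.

H H H H H H
H H H H H H
H H H H H H
H H H H H H
H H H H H 1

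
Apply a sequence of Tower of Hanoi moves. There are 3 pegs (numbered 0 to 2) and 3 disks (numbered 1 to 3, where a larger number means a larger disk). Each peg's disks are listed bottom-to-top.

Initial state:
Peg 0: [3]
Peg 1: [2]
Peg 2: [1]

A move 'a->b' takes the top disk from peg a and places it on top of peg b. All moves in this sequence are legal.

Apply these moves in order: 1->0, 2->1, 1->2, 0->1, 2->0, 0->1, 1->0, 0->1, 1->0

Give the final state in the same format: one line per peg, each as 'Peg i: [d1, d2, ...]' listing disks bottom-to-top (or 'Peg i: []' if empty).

Answer: Peg 0: [3, 1]
Peg 1: [2]
Peg 2: []

Derivation:
After move 1 (1->0):
Peg 0: [3, 2]
Peg 1: []
Peg 2: [1]

After move 2 (2->1):
Peg 0: [3, 2]
Peg 1: [1]
Peg 2: []

After move 3 (1->2):
Peg 0: [3, 2]
Peg 1: []
Peg 2: [1]

After move 4 (0->1):
Peg 0: [3]
Peg 1: [2]
Peg 2: [1]

After move 5 (2->0):
Peg 0: [3, 1]
Peg 1: [2]
Peg 2: []

After move 6 (0->1):
Peg 0: [3]
Peg 1: [2, 1]
Peg 2: []

After move 7 (1->0):
Peg 0: [3, 1]
Peg 1: [2]
Peg 2: []

After move 8 (0->1):
Peg 0: [3]
Peg 1: [2, 1]
Peg 2: []

After move 9 (1->0):
Peg 0: [3, 1]
Peg 1: [2]
Peg 2: []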